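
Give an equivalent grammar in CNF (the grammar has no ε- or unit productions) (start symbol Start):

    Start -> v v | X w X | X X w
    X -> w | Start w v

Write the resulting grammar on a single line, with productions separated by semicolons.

Start -> X1 X1 | X Y1 | X Y2; X -> w | Start Y3; X1 -> v; X2 -> w; Y1 -> X2 X; Y2 -> X X2; Y3 -> X2 X1

Introduce a nonterminal for each terminal appearing in a rule of length ≥ 2: X1 → v, X2 → w.
Binarize each right-hand side of length ≥ 3 by chaining fresh nonterminals (Y1, Y2, …): affected rules were Start → X X2 X; Start → X X X2; X → Start X2 X1.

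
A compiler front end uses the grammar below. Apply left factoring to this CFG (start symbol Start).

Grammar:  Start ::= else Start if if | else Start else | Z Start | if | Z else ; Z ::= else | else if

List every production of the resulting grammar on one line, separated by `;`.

Start has alternatives sharing prefix 'else Start': factor to Start → else Start Start1 with Start1 → if if | else.
Start has alternatives sharing prefix 'Z': factor to Start → Z Start2 with Start2 → Start | else.
Z has alternatives sharing prefix 'else': factor to Z → else Z1 with Z1 → ε | if.

Start ::= if | else Start Start1 | Z Start2; Z ::= else Z1; Start1 ::= if if | else; Start2 ::= Start | else; Z1 ::= eps | if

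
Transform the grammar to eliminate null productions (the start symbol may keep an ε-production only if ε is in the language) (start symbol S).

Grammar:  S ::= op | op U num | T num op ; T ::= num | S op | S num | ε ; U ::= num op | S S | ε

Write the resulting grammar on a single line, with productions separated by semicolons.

S ::= op | op U num | op num | T num op | num op; T ::= num | S op | S num; U ::= num op | S S

Nullable set = {T, U}.
ε ∉ L(G), so no ε-production is kept.
Expand every rule over subsets of its nullable positions: S → op U num gives op U num | op num. S → T num op gives T num op | num op.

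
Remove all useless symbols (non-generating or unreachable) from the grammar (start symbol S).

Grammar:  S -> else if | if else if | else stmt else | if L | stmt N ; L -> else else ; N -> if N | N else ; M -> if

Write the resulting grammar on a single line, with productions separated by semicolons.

S -> else if | if else if | else stmt else | if L; L -> else else

Generating nonterminals: {L, M, S}.
Reachable from S after that: {L, S}.
Removed useless symbols: {M, N} and every production mentioning them.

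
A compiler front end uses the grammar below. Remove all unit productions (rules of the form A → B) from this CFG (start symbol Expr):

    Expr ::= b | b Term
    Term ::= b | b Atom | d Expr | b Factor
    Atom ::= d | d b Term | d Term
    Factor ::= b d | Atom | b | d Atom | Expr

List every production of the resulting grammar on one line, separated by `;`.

Expr ::= b | b Term; Term ::= b | b Atom | d Expr | b Factor; Atom ::= d | d b Term | d Term; Factor ::= d | d b Term | d Term | b d | b | d Atom | b Term

Unit pairs: Factor ⇒* {Atom, Expr}.
For each unit pair (A, B), copy every non-unit production of B to A, then drop all unit productions.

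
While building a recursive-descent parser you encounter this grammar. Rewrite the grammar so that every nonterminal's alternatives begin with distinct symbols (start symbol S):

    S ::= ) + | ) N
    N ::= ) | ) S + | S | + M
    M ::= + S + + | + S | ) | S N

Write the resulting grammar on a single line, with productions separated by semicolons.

S has alternatives sharing prefix ')': factor to S → ) S' with S' → + | N.
N has alternatives sharing prefix ')': factor to N → ) N' with N' → ε | S +.
M has alternatives sharing prefix '+ S': factor to M → + S M' with M' → + + | ε.

S ::= ) S'; N ::= S | + M | ) N'; M ::= ) | S N | + S M'; S' ::= + | N; N' ::= epsilon | S +; M' ::= + + | epsilon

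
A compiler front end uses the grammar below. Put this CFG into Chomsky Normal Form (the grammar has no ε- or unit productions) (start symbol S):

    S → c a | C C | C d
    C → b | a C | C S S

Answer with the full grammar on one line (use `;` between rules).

Introduce a nonterminal for each terminal appearing in a rule of length ≥ 2: X1 → c, X2 → a, X3 → d.
Binarize each right-hand side of length ≥ 3 by chaining fresh nonterminals (Y1, Y2, …): affected rules were C → C S S.

S → X1 X2 | C C | C X3; C → b | X2 C | C Y1; X1 → c; X2 → a; X3 → d; Y1 → S S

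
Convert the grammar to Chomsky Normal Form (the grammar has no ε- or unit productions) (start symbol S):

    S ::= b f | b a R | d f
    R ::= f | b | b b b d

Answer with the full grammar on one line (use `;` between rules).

S ::= X1 X2 | X1 Y1 | X4 X2; R ::= f | b | X1 Y2; X1 ::= b; X2 ::= f; X3 ::= a; X4 ::= d; Y1 ::= X3 R; Y2 ::= X1 Y3; Y3 ::= X1 X4

Introduce a nonterminal for each terminal appearing in a rule of length ≥ 2: X1 → b, X2 → f, X3 → a, X4 → d.
Binarize each right-hand side of length ≥ 3 by chaining fresh nonterminals (Y1, Y2, …): affected rules were S → X1 X3 R; R → X1 X1 X1 X4.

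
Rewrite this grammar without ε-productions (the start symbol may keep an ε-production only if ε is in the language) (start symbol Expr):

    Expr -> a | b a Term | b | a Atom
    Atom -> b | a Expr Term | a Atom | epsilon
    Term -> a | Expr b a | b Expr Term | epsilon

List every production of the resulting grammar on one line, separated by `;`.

Nullable set = {Atom, Term}.
ε ∉ L(G), so no ε-production is kept.
Expand every rule over subsets of its nullable positions: Expr → b a Term gives b a Term | b a. Atom → a Expr Term gives a Expr Term | a Expr. Atom → a Atom gives a Atom | a. Term → b Expr Term gives b Expr Term | b Expr.

Expr -> a | b a Term | b a | b | a Atom; Atom -> b | a Expr Term | a Expr | a Atom | a; Term -> a | Expr b a | b Expr Term | b Expr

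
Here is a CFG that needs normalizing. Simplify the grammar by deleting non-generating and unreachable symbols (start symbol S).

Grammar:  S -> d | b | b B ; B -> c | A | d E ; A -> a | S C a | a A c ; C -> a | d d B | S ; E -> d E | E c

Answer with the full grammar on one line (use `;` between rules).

S -> d | b | b B; B -> c | A; A -> a | S C a | a A c; C -> a | d d B | S

Generating nonterminals: {A, B, C, S}.
Reachable from S after that: {A, B, C, S}.
Removed useless symbols: {E} and every production mentioning them.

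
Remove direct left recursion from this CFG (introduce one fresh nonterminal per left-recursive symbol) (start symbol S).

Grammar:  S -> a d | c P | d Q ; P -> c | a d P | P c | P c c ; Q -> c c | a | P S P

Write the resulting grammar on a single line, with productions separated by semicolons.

S -> a d | c P | d Q; P -> c P' | a d P P'; Q -> c c | a | P S P; P' -> c P' | c c P' | ε

P is directly left-recursive.
For P: α = {c, c c}, β = {c, a d P}. Rewrite as P → β P' and P' → α P' | ε.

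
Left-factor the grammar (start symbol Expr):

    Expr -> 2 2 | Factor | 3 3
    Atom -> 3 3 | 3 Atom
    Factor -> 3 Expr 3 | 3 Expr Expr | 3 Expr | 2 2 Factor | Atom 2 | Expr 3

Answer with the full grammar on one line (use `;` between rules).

Atom has alternatives sharing prefix '3': factor to Atom → 3 Atom1 with Atom1 → 3 | Atom.
Factor has alternatives sharing prefix '3 Expr': factor to Factor → 3 Expr Factor1 with Factor1 → 3 | Expr | ε.

Expr -> 2 2 | Factor | 3 3; Atom -> 3 Atom1; Factor -> 2 2 Factor | Atom 2 | Expr 3 | 3 Expr Factor1; Atom1 -> 3 | Atom; Factor1 -> 3 | Expr | ε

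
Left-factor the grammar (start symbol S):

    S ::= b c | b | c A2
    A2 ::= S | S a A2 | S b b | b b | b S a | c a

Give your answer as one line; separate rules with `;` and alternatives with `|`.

S has alternatives sharing prefix 'b': factor to S → b S' with S' → c | ε.
A2 has alternatives sharing prefix 'S': factor to A2 → S A2' with A2' → ε | a A2 | b b.
A2 has alternatives sharing prefix 'b': factor to A2 → b A2'' with A2'' → b | S a.

S ::= c A2 | b S'; A2 ::= c a | S A2' | b A2''; S' ::= c | ε; A2' ::= ε | a A2 | b b; A2'' ::= b | S a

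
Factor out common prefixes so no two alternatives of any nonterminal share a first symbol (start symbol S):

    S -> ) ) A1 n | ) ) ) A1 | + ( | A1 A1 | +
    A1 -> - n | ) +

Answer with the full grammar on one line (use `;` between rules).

S -> A1 A1 | ) ) S' | + S''; A1 -> - n | ) +; S' -> A1 n | ) A1; S'' -> ( | ε

S has alternatives sharing prefix ') )': factor to S → ) ) S' with S' → A1 n | ) A1.
S has alternatives sharing prefix '+': factor to S → + S'' with S'' → ( | ε.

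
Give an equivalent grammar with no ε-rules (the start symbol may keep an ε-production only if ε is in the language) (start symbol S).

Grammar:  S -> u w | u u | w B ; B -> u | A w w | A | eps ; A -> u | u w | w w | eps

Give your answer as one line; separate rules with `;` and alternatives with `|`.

Nullable nonterminals: {A, B}.
ε ∉ L(G), so no ε-production is kept.
For each production, add variants omitting each subset of nullable occurrences: S → w B gives w B | w. B → A w w gives A w w | w w.

S -> u w | u u | w B | w; B -> u | A w w | w w | A; A -> u | u w | w w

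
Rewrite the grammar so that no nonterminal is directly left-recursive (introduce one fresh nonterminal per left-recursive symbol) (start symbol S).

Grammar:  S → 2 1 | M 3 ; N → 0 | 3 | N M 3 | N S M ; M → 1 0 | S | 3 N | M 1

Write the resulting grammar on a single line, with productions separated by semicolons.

S → 2 1 | M 3; N → 0 N' | 3 N'; M → 1 0 M' | S M' | 3 N M'; N' → M 3 N' | S M N' | eps; M' → 1 M' | eps

Directly left-recursive nonterminals: N, M.
For N: α = {M 3, S M}, β = {0, 3}. Rewrite as N → β N' and N' → α N' | ε.
For M: α = {1}, β = {1 0, S, 3 N}. Rewrite as M → β M' and M' → α M' | ε.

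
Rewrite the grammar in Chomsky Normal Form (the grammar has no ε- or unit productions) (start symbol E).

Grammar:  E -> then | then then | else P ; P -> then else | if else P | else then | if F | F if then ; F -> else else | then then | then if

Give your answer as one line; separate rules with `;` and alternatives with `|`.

E -> then | X1 X1 | X2 P; P -> X1 X2 | X3 Y1 | X2 X1 | X3 F | F Y2; F -> X2 X2 | X1 X1 | X1 X3; X1 -> then; X2 -> else; X3 -> if; Y1 -> X2 P; Y2 -> X3 X1

Introduce a nonterminal for each terminal appearing in a rule of length ≥ 2: X1 → then, X2 → else, X3 → if.
Binarize each right-hand side of length ≥ 3 by chaining fresh nonterminals (Y1, Y2, …): affected rules were P → X3 X2 P; P → F X3 X1.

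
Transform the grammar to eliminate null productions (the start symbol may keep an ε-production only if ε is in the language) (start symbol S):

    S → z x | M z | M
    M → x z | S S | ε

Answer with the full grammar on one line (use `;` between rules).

S → z x | M z | z | M | ε; M → x z | S S | S

Nullable set = {M, S}.
ε ∈ L(G) since S is nullable, so keep S → ε.
For each production, add variants omitting each subset of nullable occurrences: S → M z gives M z | z. M → S S gives S S | S.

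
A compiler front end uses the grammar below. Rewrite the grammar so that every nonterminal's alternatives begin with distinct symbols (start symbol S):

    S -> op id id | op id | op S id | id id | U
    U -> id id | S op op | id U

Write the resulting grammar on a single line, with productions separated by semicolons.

S -> id id | U | op S'; U -> S op op | id U'; S' -> S id | id S''; U' -> id | U; S'' -> id | ε

S has alternatives sharing prefix 'op': factor to S → op S' with S' → id id | id | S id.
U has alternatives sharing prefix 'id': factor to U → id U' with U' → id | U.
S' has alternatives sharing prefix 'id': factor to S' → id S'' with S'' → id | ε.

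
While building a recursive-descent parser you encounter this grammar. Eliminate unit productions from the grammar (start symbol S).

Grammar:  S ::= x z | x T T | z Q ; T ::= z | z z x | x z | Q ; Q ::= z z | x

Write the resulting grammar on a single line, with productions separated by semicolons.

S ::= x z | x T T | z Q; T ::= z z | x | z | z z x | x z; Q ::= z z | x

Unit pairs: T ⇒* {Q}.
Replace each nonterminal's rules with the union of the non-unit rules of every nonterminal it unit-derives.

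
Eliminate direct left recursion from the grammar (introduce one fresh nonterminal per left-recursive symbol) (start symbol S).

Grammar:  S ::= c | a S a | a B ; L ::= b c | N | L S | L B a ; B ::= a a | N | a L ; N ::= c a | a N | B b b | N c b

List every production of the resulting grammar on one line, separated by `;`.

S ::= c | a S a | a B; L ::= b c L' | N L'; B ::= a a | N | a L; N ::= c a N' | a N N' | B b b N'; L' ::= S L' | B a L' | ε; N' ::= c b N' | ε

Left recursion appears on L, N.
For L: α = {S, B a}, β = {b c, N}. Rewrite as L → β L' and L' → α L' | ε.
For N: α = {c b}, β = {c a, a N, B b b}. Rewrite as N → β N' and N' → α N' | ε.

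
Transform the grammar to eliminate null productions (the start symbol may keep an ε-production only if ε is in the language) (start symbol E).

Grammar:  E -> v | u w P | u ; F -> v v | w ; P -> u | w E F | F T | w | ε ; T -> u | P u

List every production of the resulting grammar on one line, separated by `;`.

E -> v | u w P | u w | u; F -> v v | w; P -> u | w E F | F T | w; T -> u | P u

The nullable symbols are {P}.
ε ∉ L(G), so no ε-production is kept.
Add the nullable-subset variants: E → u w P gives u w P | u w.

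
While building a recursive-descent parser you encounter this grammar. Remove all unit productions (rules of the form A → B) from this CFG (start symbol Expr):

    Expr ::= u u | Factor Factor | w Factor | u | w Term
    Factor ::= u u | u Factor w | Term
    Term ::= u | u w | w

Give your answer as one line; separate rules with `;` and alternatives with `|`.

Expr ::= u u | Factor Factor | w Factor | u | w Term; Factor ::= u | u w | w | u u | u Factor w; Term ::= u | u w | w

Unit pairs: Factor ⇒* {Term}.
For each unit pair (A, B), copy every non-unit production of B to A, then drop all unit productions.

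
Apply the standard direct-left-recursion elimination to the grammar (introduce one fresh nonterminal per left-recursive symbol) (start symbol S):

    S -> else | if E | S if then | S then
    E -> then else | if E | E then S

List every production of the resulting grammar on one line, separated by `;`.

S, E are directly left-recursive.
For S: α = {if then, then}, β = {else, if E}. Rewrite as S → β S' and S' → α S' | ε.
For E: α = {then S}, β = {then else, if E}. Rewrite as E → β E' and E' → α E' | ε.

S -> else S' | if E S'; E -> then else E' | if E E'; S' -> if then S' | then S' | ε; E' -> then S E' | ε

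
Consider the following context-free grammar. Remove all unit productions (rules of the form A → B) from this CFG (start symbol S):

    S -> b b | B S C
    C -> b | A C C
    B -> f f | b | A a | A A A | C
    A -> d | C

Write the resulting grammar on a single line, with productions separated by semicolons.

S -> b b | B S C; C -> b | A C C; B -> f f | b | A a | A A A | A C C; A -> b | A C C | d

Unit pairs: A ⇒* {C}; B ⇒* {C}.
For each unit pair (A, B), copy every non-unit production of B to A, then drop all unit productions.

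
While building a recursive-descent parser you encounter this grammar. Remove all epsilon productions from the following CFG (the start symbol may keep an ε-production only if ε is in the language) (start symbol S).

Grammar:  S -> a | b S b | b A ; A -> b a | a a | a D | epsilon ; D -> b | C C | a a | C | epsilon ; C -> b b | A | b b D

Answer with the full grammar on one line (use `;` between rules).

S -> a | b S b | b A | b; A -> b a | a a | a D | a; D -> b | C C | C | a a; C -> b b | A | b b D

Nullable set = {A, C, D}.
ε ∉ L(G), so no ε-production is kept.
Expand every rule over subsets of its nullable positions: S → b A gives b A | b. A → a D gives a D | a. D → C C gives C C | C.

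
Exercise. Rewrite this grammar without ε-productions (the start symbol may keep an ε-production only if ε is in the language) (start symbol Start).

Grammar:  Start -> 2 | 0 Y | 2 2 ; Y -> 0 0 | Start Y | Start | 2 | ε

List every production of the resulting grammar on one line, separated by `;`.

The nullable symbols are {Y}.
ε ∉ L(G), so no ε-production is kept.
Expand every rule over subsets of its nullable positions: Start → 0 Y gives 0 Y | 0. Y → Start Y gives Start Y | Start.

Start -> 2 | 0 Y | 0 | 2 2; Y -> 0 0 | Start Y | Start | 2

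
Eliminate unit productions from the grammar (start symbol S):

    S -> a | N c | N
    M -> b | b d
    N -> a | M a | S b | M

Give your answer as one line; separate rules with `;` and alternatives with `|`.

S -> a | N c | M a | S b | b | b d; M -> b | b d; N -> a | M a | S b | b | b d

Unit pairs: N ⇒* {M}; S ⇒* {M, N}.
For every A with A ⇒* B via unit rules, add B's non-unit alternatives to A; then delete every rule of the form X → Y.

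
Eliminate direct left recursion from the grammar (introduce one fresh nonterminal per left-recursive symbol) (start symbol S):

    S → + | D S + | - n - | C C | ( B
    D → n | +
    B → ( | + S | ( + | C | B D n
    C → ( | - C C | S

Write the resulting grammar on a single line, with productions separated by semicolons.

Left recursion appears on B.
For B: α = {D n}, β = {(, + S, ( +, C}. Rewrite as B → β B' and B' → α B' | ε.

S → + | D S + | - n - | C C | ( B; D → n | +; B → ( B' | + S B' | ( + B' | C B'; C → ( | - C C | S; B' → D n B' | ε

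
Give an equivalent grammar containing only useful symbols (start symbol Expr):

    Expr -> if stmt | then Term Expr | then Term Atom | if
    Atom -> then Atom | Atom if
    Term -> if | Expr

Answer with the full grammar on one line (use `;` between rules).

Expr -> if stmt | then Term Expr | if; Term -> if | Expr

Generating nonterminals: {Expr, Term}.
Reachable from Expr after that: {Expr, Term}.
Removed useless symbols: {Atom} and every production mentioning them.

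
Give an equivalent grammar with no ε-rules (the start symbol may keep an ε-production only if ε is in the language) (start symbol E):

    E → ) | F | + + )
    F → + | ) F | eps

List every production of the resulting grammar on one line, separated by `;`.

E → ) | F | + + ) | eps; F → + | ) F | )

Nullable nonterminals: {E, F}.
ε ∈ L(G) since E is nullable, so keep E → ε.
For each production, add variants omitting each subset of nullable occurrences: F → ) F gives ) F | ).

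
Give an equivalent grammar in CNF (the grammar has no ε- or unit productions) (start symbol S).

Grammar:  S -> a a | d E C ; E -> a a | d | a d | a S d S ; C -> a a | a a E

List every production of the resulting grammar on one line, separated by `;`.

Introduce a nonterminal for each terminal appearing in a rule of length ≥ 2: X1 → a, X2 → d.
Binarize each right-hand side of length ≥ 3 by chaining fresh nonterminals (Y1, Y2, …): affected rules were S → X2 E C; E → X1 S X2 S; C → X1 X1 E.

S -> X1 X1 | X2 Y1; E -> X1 X1 | d | X1 X2 | X1 Y2; C -> X1 X1 | X1 Y4; X1 -> a; X2 -> d; Y1 -> E C; Y2 -> S Y3; Y3 -> X2 S; Y4 -> X1 E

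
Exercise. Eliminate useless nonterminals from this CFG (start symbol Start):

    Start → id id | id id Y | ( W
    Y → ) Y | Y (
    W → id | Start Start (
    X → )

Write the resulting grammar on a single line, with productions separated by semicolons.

Generating nonterminals: {Start, W, X}.
Reachable from Start after that: {Start, W}.
Removed useless symbols: {X, Y} and every production mentioning them.

Start → id id | ( W; W → id | Start Start (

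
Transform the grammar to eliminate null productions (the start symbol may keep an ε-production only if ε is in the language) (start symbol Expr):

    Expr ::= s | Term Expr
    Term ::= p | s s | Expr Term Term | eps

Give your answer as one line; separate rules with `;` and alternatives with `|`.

Expr ::= s | Term Expr; Term ::= p | s s | Expr Term Term | Expr Term | Expr

Nullable nonterminals: {Term}.
ε ∉ L(G), so no ε-production is kept.
Expand every rule over subsets of its nullable positions: Term → Expr Term Term gives Expr Term Term | Expr Term | Expr.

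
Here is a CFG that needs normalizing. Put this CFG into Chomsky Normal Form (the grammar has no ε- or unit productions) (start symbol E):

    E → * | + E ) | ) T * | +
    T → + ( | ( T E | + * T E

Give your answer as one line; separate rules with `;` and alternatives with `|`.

E → * | X1 Y1 | X2 Y2 | +; T → X1 X4 | X4 Y3 | X1 Y4; X1 → +; X2 → ); X3 → *; X4 → (; Y1 → E X2; Y2 → T X3; Y3 → T E; Y4 → X3 Y5; Y5 → T E

Introduce a nonterminal for each terminal appearing in a rule of length ≥ 2: X1 → +, X2 → ), X3 → *, X4 → (.
Binarize each right-hand side of length ≥ 3 by chaining fresh nonterminals (Y1, Y2, …): affected rules were E → X1 E X2; E → X2 T X3; T → X4 T E; T → X1 X3 T E.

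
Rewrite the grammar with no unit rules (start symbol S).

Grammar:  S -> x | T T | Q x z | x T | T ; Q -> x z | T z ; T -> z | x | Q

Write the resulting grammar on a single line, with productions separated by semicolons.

S -> x | T T | Q x z | x T | x z | T z | z; Q -> x z | T z; T -> x z | T z | z | x

Unit pairs: S ⇒* {Q, T}; T ⇒* {Q}.
For every A with A ⇒* B via unit rules, add B's non-unit alternatives to A; then delete every rule of the form X → Y.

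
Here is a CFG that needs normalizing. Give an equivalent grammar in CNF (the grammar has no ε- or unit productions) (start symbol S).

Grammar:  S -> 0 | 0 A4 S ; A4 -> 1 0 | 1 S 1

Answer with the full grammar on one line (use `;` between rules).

S -> 0 | X1 Y1; A4 -> X2 X1 | X2 Y2; X1 -> 0; X2 -> 1; Y1 -> A4 S; Y2 -> S X2

Introduce a nonterminal for each terminal appearing in a rule of length ≥ 2: X1 → 0, X2 → 1.
Binarize each right-hand side of length ≥ 3 by chaining fresh nonterminals (Y1, Y2, …): affected rules were S → X1 A4 S; A4 → X2 S X2.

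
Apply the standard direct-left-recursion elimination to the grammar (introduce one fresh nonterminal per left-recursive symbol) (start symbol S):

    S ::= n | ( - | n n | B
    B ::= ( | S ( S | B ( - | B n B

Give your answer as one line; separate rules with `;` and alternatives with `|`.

Left recursion appears on B.
For B: α = {( -, n B}, β = {(, S ( S}. Rewrite as B → β B' and B' → α B' | ε.

S ::= n | ( - | n n | B; B ::= ( B' | S ( S B'; B' ::= ( - B' | n B B' | ε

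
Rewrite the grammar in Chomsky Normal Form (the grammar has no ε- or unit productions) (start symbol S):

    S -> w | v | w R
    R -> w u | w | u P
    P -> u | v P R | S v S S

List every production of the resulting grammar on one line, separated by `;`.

S -> w | v | X1 R; R -> X1 X2 | w | X2 P; P -> u | X3 Y1 | S Y2; X1 -> w; X2 -> u; X3 -> v; Y1 -> P R; Y2 -> X3 Y3; Y3 -> S S

Introduce a nonterminal for each terminal appearing in a rule of length ≥ 2: X1 → w, X2 → u, X3 → v.
Binarize each right-hand side of length ≥ 3 by chaining fresh nonterminals (Y1, Y2, …): affected rules were P → X3 P R; P → S X3 S S.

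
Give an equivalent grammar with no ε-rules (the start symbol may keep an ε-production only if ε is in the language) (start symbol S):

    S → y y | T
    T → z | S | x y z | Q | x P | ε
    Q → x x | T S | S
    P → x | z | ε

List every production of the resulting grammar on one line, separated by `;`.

The nullable symbols are {P, Q, S, T}.
ε ∈ L(G) since S is nullable, so keep S → ε.
For each production, add variants omitting each subset of nullable occurrences: T → x P gives x P | x. Q → T S gives T S | T | S.

S → y y | T | ε; T → z | S | x y z | Q | x P | x; Q → x x | T S | T | S; P → x | z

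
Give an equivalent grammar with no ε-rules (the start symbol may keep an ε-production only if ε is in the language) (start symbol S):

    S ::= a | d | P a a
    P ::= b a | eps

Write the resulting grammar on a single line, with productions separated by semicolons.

S ::= a | d | P a a | a a; P ::= b a

Nullable set = {P}.
ε ∉ L(G), so no ε-production is kept.
Expand every rule over subsets of its nullable positions: S → P a a gives P a a | a a.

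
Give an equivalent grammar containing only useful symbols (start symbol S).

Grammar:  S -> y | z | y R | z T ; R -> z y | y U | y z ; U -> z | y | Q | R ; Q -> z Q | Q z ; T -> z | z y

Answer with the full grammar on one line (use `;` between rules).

S -> y | z | y R | z T; R -> z y | y U | y z; U -> z | y | R; T -> z | z y

Generating nonterminals: {R, S, T, U}.
Reachable from S after that: {R, S, T, U}.
Removed useless symbols: {Q} and every production mentioning them.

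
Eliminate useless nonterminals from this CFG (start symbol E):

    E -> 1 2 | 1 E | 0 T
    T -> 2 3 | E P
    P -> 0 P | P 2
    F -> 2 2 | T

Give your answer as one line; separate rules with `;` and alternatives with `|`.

Generating nonterminals: {E, F, T}.
Reachable from E after that: {E, T}.
Removed useless symbols: {F, P} and every production mentioning them.

E -> 1 2 | 1 E | 0 T; T -> 2 3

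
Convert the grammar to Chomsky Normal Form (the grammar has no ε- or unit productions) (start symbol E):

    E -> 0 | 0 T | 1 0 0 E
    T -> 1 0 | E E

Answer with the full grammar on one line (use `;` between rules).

Introduce a nonterminal for each terminal appearing in a rule of length ≥ 2: X1 → 0, X2 → 1.
Binarize each right-hand side of length ≥ 3 by chaining fresh nonterminals (Y1, Y2, …): affected rules were E → X2 X1 X1 E.

E -> 0 | X1 T | X2 Y1; T -> X2 X1 | E E; X1 -> 0; X2 -> 1; Y1 -> X1 Y2; Y2 -> X1 E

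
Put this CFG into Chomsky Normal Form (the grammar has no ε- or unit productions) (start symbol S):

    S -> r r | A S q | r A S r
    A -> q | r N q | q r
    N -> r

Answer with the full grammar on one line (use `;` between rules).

Introduce a nonterminal for each terminal appearing in a rule of length ≥ 2: X1 → r, X2 → q.
Binarize each right-hand side of length ≥ 3 by chaining fresh nonterminals (Y1, Y2, …): affected rules were S → A S X2; S → X1 A S X1; A → X1 N X2.

S -> X1 X1 | A Y1 | X1 Y2; A -> q | X1 Y4 | X2 X1; N -> r; X1 -> r; X2 -> q; Y1 -> S X2; Y2 -> A Y3; Y3 -> S X1; Y4 -> N X2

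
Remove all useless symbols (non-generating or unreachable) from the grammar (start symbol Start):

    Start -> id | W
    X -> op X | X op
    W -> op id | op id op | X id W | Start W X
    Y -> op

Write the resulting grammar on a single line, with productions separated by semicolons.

Start -> id | W; W -> op id | op id op

Generating nonterminals: {Start, W, Y}.
Reachable from Start after that: {Start, W}.
Removed useless symbols: {X, Y} and every production mentioning them.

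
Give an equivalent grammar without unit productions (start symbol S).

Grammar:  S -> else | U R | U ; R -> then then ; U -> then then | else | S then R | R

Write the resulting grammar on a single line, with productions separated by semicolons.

S -> then then | else | S then R | U R; R -> then then; U -> then then | else | S then R

Unit pairs: S ⇒* {R, U}; U ⇒* {R}.
For each unit pair (A, B), copy every non-unit production of B to A, then drop all unit productions.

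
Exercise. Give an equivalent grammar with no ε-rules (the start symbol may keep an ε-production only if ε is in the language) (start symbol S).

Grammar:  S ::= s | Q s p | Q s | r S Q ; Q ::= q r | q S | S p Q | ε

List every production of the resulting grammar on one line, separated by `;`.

Nullable set = {Q}.
ε ∉ L(G), so no ε-production is kept.
For each production, add variants omitting each subset of nullable occurrences: S → Q s p gives Q s p | s p. S → r S Q gives r S Q | r S. Q → S p Q gives S p Q | S p.

S ::= s | Q s p | s p | Q s | r S Q | r S; Q ::= q r | q S | S p Q | S p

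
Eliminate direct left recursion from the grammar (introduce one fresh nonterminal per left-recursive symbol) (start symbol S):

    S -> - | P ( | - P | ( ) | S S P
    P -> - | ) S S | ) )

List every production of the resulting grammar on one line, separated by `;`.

S -> - S' | P ( S' | - P S' | ( ) S'; P -> - | ) S S | ) ); S' -> S P S' | ε

Directly left-recursive nonterminal: S.
For S: α = {S P}, β = {-, P (, - P, ( )}. Rewrite as S → β S' and S' → α S' | ε.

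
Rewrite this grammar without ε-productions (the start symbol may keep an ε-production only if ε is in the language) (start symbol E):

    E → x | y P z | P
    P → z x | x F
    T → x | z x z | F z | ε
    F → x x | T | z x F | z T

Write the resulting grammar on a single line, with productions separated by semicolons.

Nullable nonterminals: {F, T}.
ε ∉ L(G), so no ε-production is kept.
Expand every rule over subsets of its nullable positions: P → x F gives x F | x. T → F z gives F z | z. F → z x F gives z x F | z x. F → z T gives z T | z.

E → x | y P z | P; P → z x | x F | x; T → x | z x z | F z | z; F → x x | T | z x F | z x | z T | z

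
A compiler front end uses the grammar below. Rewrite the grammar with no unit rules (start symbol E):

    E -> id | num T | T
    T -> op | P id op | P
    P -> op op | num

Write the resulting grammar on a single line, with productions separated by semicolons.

Unit pairs: E ⇒* {P, T}; T ⇒* {P}.
For each unit pair (A, B), copy every non-unit production of B to A, then drop all unit productions.

E -> id | num T | op op | num | op | P id op; T -> op op | num | op | P id op; P -> op op | num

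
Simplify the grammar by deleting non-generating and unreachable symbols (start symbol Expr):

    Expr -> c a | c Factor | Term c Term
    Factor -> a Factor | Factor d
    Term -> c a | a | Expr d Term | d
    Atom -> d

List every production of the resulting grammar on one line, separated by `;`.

Expr -> c a | Term c Term; Term -> c a | a | Expr d Term | d

Generating nonterminals: {Atom, Expr, Term}.
Reachable from Expr after that: {Expr, Term}.
Removed useless symbols: {Atom, Factor} and every production mentioning them.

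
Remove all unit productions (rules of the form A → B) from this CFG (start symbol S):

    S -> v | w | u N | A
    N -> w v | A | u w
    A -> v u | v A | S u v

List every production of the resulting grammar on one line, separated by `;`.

Unit pairs: N ⇒* {A}; S ⇒* {A}.
For every A with A ⇒* B via unit rules, add B's non-unit alternatives to A; then delete every rule of the form X → Y.

S -> v | w | u N | v u | v A | S u v; N -> w v | u w | v u | v A | S u v; A -> v u | v A | S u v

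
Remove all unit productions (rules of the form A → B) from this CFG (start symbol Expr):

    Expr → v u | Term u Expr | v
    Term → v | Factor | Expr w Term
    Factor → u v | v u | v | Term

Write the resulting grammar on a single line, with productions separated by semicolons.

Unit pairs: Factor ⇒* {Term}; Term ⇒* {Factor}.
For every A with A ⇒* B via unit rules, add B's non-unit alternatives to A; then delete every rule of the form X → Y.

Expr → v u | Term u Expr | v; Term → v | Expr w Term | u v | v u; Factor → v | Expr w Term | u v | v u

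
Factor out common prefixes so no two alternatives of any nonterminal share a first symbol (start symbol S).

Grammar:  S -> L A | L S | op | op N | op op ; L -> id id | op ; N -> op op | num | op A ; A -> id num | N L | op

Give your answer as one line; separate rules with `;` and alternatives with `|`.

S -> op S' | L S''; L -> id id | op; N -> num | op N'; A -> id num | N L | op; S' -> epsilon | N | op; S'' -> A | S; N' -> op | A

S has alternatives sharing prefix 'op': factor to S → op S' with S' → ε | N | op.
S has alternatives sharing prefix 'L': factor to S → L S'' with S'' → A | S.
N has alternatives sharing prefix 'op': factor to N → op N' with N' → op | A.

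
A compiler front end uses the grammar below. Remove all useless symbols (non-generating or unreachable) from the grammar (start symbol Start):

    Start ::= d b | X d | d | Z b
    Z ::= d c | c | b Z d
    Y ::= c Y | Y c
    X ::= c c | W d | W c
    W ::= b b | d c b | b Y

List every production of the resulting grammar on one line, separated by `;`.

Start ::= d b | X d | d | Z b; Z ::= d c | c | b Z d; X ::= c c | W d | W c; W ::= b b | d c b

Generating nonterminals: {Start, W, X, Z}.
Reachable from Start after that: {Start, W, X, Z}.
Removed useless symbols: {Y} and every production mentioning them.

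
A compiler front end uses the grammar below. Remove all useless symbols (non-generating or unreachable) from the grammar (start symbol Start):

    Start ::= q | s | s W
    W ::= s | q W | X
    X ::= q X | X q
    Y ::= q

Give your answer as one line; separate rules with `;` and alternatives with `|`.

Generating nonterminals: {Start, W, Y}.
Reachable from Start after that: {Start, W}.
Removed useless symbols: {X, Y} and every production mentioning them.

Start ::= q | s | s W; W ::= s | q W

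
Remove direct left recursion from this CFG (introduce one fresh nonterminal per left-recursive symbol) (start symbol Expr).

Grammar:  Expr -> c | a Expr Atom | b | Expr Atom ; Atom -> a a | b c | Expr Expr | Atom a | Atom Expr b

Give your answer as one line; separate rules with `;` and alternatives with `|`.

Expr -> c Expr1 | a Expr Atom Expr1 | b Expr1; Atom -> a a Atom1 | b c Atom1 | Expr Expr Atom1; Expr1 -> Atom Expr1 | ε; Atom1 -> a Atom1 | Expr b Atom1 | ε

Expr, Atom are directly left-recursive.
For Expr: α = {Atom}, β = {c, a Expr Atom, b}. Rewrite as Expr → β Expr1 and Expr1 → α Expr1 | ε.
For Atom: α = {a, Expr b}, β = {a a, b c, Expr Expr}. Rewrite as Atom → β Atom1 and Atom1 → α Atom1 | ε.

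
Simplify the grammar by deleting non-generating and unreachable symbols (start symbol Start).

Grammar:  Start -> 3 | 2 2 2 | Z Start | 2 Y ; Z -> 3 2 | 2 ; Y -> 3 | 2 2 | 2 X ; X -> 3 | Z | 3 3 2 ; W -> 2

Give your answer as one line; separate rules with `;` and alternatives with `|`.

Generating nonterminals: {Start, W, X, Y, Z}.
Reachable from Start after that: {Start, X, Y, Z}.
Removed useless symbols: {W} and every production mentioning them.

Start -> 3 | 2 2 2 | Z Start | 2 Y; Z -> 3 2 | 2; Y -> 3 | 2 2 | 2 X; X -> 3 | Z | 3 3 2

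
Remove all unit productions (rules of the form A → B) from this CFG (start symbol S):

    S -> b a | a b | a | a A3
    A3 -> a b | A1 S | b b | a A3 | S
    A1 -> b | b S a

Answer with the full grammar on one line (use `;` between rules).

S -> b a | a b | a | a A3; A3 -> b a | a b | a | a A3 | A1 S | b b; A1 -> b | b S a

Unit pairs: A3 ⇒* {S}.
For each unit pair (A, B), copy every non-unit production of B to A, then drop all unit productions.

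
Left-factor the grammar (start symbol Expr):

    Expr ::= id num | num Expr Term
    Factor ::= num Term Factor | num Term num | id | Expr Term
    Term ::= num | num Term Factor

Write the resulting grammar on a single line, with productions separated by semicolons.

Expr ::= id num | num Expr Term; Factor ::= id | Expr Term | num Term Factor1; Term ::= num Term1; Factor1 ::= Factor | num; Term1 ::= ε | Term Factor

Factor has alternatives sharing prefix 'num Term': factor to Factor → num Term Factor1 with Factor1 → Factor | num.
Term has alternatives sharing prefix 'num': factor to Term → num Term1 with Term1 → ε | Term Factor.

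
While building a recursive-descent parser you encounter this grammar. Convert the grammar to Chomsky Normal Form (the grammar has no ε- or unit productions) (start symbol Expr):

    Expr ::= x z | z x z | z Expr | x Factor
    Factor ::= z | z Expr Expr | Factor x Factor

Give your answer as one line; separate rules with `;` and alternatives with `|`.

Expr ::= X1 X2 | X2 Y1 | X2 Expr | X1 Factor; Factor ::= z | X2 Y2 | Factor Y3; X1 ::= x; X2 ::= z; Y1 ::= X1 X2; Y2 ::= Expr Expr; Y3 ::= X1 Factor

Introduce a nonterminal for each terminal appearing in a rule of length ≥ 2: X1 → x, X2 → z.
Binarize each right-hand side of length ≥ 3 by chaining fresh nonterminals (Y1, Y2, …): affected rules were Expr → X2 X1 X2; Factor → X2 Expr Expr; Factor → Factor X1 Factor.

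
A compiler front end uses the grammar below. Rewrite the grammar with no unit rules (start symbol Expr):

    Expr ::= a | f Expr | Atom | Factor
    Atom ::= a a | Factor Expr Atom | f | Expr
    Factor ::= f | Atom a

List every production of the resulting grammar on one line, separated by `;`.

Expr ::= a a | Factor Expr Atom | f | Atom a | a | f Expr; Atom ::= a a | Factor Expr Atom | f | Atom a | a | f Expr; Factor ::= f | Atom a

Unit pairs: Atom ⇒* {Expr, Factor}; Expr ⇒* {Atom, Factor}.
For every A with A ⇒* B via unit rules, add B's non-unit alternatives to A; then delete every rule of the form X → Y.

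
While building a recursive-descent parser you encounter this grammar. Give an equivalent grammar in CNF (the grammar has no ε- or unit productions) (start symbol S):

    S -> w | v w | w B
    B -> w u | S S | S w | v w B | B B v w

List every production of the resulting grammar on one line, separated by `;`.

S -> w | X1 X2 | X2 B; B -> X2 X3 | S S | S X2 | X1 Y1 | B Y2; X1 -> v; X2 -> w; X3 -> u; Y1 -> X2 B; Y2 -> B Y3; Y3 -> X1 X2

Introduce a nonterminal for each terminal appearing in a rule of length ≥ 2: X1 → v, X2 → w, X3 → u.
Binarize each right-hand side of length ≥ 3 by chaining fresh nonterminals (Y1, Y2, …): affected rules were B → X1 X2 B; B → B B X1 X2.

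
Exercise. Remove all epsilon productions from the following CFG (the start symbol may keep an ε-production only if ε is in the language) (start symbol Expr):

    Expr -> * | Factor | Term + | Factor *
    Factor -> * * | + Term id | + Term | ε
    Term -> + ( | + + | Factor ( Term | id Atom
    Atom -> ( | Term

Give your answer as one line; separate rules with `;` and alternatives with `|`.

Expr -> * | Factor | Term + | Factor * | ε; Factor -> * * | + Term id | + Term; Term -> + ( | + + | Factor ( Term | ( Term | id Atom; Atom -> ( | Term

Nullable nonterminals: {Expr, Factor}.
ε ∈ L(G) since Expr is nullable, so keep Expr → ε.
Add the nullable-subset variants: Term → Factor ( Term gives Factor ( Term | ( Term.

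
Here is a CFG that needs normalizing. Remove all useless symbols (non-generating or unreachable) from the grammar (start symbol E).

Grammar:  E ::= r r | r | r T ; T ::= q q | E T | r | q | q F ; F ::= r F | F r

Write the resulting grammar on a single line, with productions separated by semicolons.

Generating nonterminals: {E, T}.
Reachable from E after that: {E, T}.
Removed useless symbols: {F} and every production mentioning them.

E ::= r r | r | r T; T ::= q q | E T | r | q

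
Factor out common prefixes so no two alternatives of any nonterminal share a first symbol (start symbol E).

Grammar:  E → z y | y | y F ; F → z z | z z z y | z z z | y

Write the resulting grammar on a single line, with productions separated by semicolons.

E → z y | y E'; F → y | z z F'; E' → ε | F; F' → ε | z F''; F'' → y | ε

E has alternatives sharing prefix 'y': factor to E → y E' with E' → ε | F.
F has alternatives sharing prefix 'z z': factor to F → z z F' with F' → ε | z y | z.
F' has alternatives sharing prefix 'z': factor to F' → z F'' with F'' → y | ε.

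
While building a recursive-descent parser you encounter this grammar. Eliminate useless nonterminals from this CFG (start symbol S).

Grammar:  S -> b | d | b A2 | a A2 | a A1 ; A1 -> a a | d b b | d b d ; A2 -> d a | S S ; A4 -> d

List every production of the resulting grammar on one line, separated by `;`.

S -> b | d | b A2 | a A2 | a A1; A1 -> a a | d b b | d b d; A2 -> d a | S S

Generating nonterminals: {A1, A2, A4, S}.
Reachable from S after that: {A1, A2, S}.
Removed useless symbols: {A4} and every production mentioning them.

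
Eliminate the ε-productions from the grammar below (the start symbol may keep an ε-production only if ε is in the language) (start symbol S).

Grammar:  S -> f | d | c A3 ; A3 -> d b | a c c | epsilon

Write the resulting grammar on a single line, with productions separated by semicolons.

The nullable symbols are {A3}.
ε ∉ L(G), so no ε-production is kept.
Expand every rule over subsets of its nullable positions: S → c A3 gives c A3 | c.

S -> f | d | c A3 | c; A3 -> d b | a c c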